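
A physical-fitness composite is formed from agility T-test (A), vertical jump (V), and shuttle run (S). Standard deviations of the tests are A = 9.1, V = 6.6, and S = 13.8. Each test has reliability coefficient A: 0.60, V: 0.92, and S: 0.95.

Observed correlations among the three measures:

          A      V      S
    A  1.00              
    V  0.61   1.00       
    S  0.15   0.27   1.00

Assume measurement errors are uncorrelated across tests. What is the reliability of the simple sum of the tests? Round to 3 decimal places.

0.903

Var(A+V+S) = 9.1² + 6.6² + 13.8² + 2·[9.1·6.6·0.61 + 9.1·13.8·0.15 + 6.6·13.8·0.27] = 316.81 + 160.13 = 476.94.
With uncorrelated errors the cross-covariances are all true-score covariance, so they carry over unchanged; only the diagonal terms shrink to ρᵢσᵢ².
True-score variance = [9.1²·0.60 + 6.6²·0.92 + 13.8²·0.95] + 160.13 = 270.679 + 160.13 = 430.81.
Reliability = 430.81 / 476.94 = 0.903.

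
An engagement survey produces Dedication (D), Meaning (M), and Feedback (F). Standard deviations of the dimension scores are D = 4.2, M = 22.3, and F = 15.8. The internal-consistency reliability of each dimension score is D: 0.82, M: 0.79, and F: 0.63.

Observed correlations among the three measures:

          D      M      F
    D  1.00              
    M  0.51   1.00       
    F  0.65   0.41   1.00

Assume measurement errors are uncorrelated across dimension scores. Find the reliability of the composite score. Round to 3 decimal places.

0.838

Var(D+M+F) = 4.2² + 22.3² + 15.8² + 2·[4.2·22.3·0.51 + 4.2·15.8·0.65 + 22.3·15.8·0.41] = 764.57 + 470.72 = 1235.29.
Under uncorrelated errors the observed covariances equal the true-score covariances, so only the own-variance terms attenuate.
True-score variance = [4.2²·0.82 + 22.3²·0.79 + 15.8²·0.63] + 470.72 = 564.597 + 470.72 = 1035.32.
Reliability = 1035.32 / 1235.29 = 0.838.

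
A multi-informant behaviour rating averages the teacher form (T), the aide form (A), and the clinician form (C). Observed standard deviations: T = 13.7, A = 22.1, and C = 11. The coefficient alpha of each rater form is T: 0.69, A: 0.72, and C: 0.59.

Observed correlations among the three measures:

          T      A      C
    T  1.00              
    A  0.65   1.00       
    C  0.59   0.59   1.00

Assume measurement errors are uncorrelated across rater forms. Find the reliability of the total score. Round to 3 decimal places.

0.852

Var(T+A+C) = 13.7² + 22.1² + 11² + 2·[13.7·22.1·0.65 + 13.7·11·0.59 + 22.1·11·0.59] = 797.1 + 858.285 = 1655.38.
Because errors are independent across components, Cov(Tᵢ,Tⱼ) = Cov(Xᵢ,Xⱼ); the off-diagonal part of the true-score variance is the same as above.
True-score variance = [13.7²·0.69 + 22.1²·0.72 + 11²·0.59] + 858.285 = 552.551 + 858.285 = 1410.84.
Reliability = 1410.84 / 1655.38 = 0.852.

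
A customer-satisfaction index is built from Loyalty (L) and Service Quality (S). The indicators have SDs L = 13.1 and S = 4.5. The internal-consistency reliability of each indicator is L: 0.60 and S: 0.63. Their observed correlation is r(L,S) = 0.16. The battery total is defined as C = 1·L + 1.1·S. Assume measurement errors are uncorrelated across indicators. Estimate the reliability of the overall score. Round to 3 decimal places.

0.642

Var(C) = 13.1² + 1.1²·4.5² + 2·[1.1·13.1·4.5·0.16] = 196.112 + 20.7504 = 216.863.
Under uncorrelated errors the observed covariances equal the true-score covariances, so only the own-variance terms attenuate.
True-score variance = [13.1²·0.60 + 1.1²·4.5²·0.63] + 20.7504 = 118.403 + 20.7504 = 139.153.
Reliability = 139.153 / 216.863 = 0.642.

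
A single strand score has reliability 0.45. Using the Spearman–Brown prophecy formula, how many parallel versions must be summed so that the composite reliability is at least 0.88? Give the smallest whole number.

k ≥ ρ*(1−ρ₁)/(ρ₁(1−ρ*)) = 0.88·0.55 / (0.45·0.12) = 8.963.
Smallest integer k = 9.

9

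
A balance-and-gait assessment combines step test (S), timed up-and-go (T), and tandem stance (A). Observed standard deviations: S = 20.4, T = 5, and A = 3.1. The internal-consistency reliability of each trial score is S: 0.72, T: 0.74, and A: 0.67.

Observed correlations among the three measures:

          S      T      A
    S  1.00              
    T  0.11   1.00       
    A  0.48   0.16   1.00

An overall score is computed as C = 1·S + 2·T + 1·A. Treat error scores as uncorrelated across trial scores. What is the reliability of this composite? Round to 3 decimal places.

Var(C) = 20.4² + 2²·5² + 3.1² + 2·[2·20.4·5·0.11 + 20.4·3.1·0.48 + 2·5·3.1·0.16] = 525.77 + 115.51 = 641.28.
Under uncorrelated errors the observed covariances equal the true-score covariances, so only the own-variance terms attenuate.
True-score variance = [20.4²·0.72 + 2²·5²·0.74 + 3.1²·0.67] + 115.51 = 380.074 + 115.51 = 495.584.
Reliability = 495.584 / 641.28 = 0.773.

0.773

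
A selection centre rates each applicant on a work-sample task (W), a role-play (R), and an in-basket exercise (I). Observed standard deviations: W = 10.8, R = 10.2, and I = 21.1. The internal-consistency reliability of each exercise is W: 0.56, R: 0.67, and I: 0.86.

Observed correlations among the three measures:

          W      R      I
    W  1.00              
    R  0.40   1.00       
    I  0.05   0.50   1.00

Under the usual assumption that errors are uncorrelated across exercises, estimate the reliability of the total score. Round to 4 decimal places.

Var(W+R+I) = 10.8² + 10.2² + 21.1² + 2·[10.8·10.2·0.40 + 10.8·21.1·0.05 + 10.2·21.1·0.50] = 665.89 + 326.136 = 992.026.
Because errors are independent across components, Cov(Tᵢ,Tⱼ) = Cov(Xᵢ,Xⱼ); the off-diagonal part of the true-score variance is the same as above.
True-score variance = [10.8²·0.56 + 10.2²·0.67 + 21.1²·0.86] + 326.136 = 517.906 + 326.136 = 844.042.
Reliability = 844.042 / 992.026 = 0.8508.

0.8508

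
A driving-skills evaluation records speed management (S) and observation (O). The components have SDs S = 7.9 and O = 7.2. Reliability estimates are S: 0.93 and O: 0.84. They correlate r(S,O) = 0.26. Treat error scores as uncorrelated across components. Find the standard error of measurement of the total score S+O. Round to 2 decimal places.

Var(total) = 114.25 + 29.5776 = 143.828.
True-score variance = 101.587 + 29.5776 = 131.165, so reliability = 0.9120.
Error variance = 143.828 − 131.165 = 12.6631; SEM = √12.6631 = 3.56.

3.56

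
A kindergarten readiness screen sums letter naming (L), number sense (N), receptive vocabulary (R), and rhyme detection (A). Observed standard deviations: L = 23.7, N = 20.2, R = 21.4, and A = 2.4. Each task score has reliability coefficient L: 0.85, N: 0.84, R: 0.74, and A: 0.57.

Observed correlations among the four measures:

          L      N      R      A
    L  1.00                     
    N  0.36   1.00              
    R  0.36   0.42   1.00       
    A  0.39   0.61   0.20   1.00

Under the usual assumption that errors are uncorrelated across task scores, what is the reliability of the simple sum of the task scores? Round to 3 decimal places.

0.897

Var(L+N+R+A) = 23.7² + 20.2² + 21.4² + 2.4² + 2·[23.7·20.2·0.36 + 23.7·21.4·0.36 + 23.7·2.4·0.39 + 20.2·21.4·0.42 + 20.2·2.4·0.61 + 21.4·2.4·0.20] = 1433.45 + 1197.03 = 2630.48.
Under uncorrelated errors the observed covariances equal the true-score covariances, so only the own-variance terms attenuate.
True-score variance = [23.7²·0.85 + 20.2²·0.84 + 21.4²·0.74 + 2.4²·0.57] + 1197.03 = 1162.36 + 1197.03 = 2359.4.
Reliability = 2359.4 / 2630.48 = 0.897.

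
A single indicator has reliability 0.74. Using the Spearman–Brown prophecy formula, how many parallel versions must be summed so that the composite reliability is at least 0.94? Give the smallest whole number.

6

k ≥ ρ*(1−ρ₁)/(ρ₁(1−ρ*)) = 0.94·0.26 / (0.74·0.06) = 5.505.
Smallest integer k = 6.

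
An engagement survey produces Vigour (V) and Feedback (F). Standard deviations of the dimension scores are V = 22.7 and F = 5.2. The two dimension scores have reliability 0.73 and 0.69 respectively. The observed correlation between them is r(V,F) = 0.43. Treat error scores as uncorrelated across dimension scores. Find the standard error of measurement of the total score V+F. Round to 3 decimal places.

12.145

Var(total) = 542.33 + 101.514 = 643.844.
True-score variance = 394.819 + 101.514 = 496.334, so reliability = 0.7709.
Error variance = 643.844 − 496.334 = 147.511; SEM = √147.511 = 12.145.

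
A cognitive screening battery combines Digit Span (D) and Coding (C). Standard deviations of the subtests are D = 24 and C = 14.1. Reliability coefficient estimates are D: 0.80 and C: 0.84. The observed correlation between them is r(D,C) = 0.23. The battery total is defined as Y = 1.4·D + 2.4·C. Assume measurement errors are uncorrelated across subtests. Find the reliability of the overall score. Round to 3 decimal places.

Var(Y) = 1.4²·24² + 2.4²·14.1² + 2·[3.36·24·14.1·0.23] = 2274.11 + 523.031 = 2797.14.
Because errors are independent across components, Cov(Tᵢ,Tⱼ) = Cov(Xᵢ,Xⱼ); the off-diagonal part of the true-score variance is the same as above.
True-score variance = [1.4²·24²·0.80 + 2.4²·14.1²·0.84] + 523.031 = 1865.09 + 523.031 = 2388.12.
Reliability = 2388.12 / 2797.14 = 0.854.

0.854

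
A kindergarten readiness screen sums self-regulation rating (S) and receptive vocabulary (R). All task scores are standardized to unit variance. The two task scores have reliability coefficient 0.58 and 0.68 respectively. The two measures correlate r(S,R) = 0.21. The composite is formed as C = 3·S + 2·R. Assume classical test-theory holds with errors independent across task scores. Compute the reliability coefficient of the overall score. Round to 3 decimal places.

Var(C) = 3² + 2² + 2·[6·0.21] = 13 + 2.52 = 15.52.
With uncorrelated errors the cross-covariances are all true-score covariance, so they carry over unchanged; only the diagonal terms shrink to ρᵢσᵢ².
True-score variance = [3²·0.58 + 2²·0.68] + 2.52 = 7.94 + 2.52 = 10.46.
Reliability = 10.46 / 15.52 = 0.674.

0.674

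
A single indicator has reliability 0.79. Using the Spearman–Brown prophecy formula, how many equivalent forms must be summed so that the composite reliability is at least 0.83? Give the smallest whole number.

2

k ≥ ρ*(1−ρ₁)/(ρ₁(1−ρ*)) = 0.83·0.21 / (0.79·0.17) = 1.298.
Smallest integer k = 2.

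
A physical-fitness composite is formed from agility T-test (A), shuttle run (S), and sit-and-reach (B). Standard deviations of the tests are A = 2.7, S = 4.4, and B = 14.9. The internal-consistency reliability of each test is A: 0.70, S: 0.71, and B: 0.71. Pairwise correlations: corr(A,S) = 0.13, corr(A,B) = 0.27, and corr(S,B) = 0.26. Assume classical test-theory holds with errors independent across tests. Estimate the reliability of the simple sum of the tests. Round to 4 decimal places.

0.7653

Var(A+S+B) = 2.7² + 4.4² + 14.9² + 2·[2.7·4.4·0.13 + 2.7·14.9·0.27 + 4.4·14.9·0.26] = 248.66 + 58.9042 = 307.564.
Under uncorrelated errors the observed covariances equal the true-score covariances, so only the own-variance terms attenuate.
True-score variance = [2.7²·0.70 + 4.4²·0.71 + 14.9²·0.71] + 58.9042 = 176.476 + 58.9042 = 235.38.
Reliability = 235.38 / 307.564 = 0.7653.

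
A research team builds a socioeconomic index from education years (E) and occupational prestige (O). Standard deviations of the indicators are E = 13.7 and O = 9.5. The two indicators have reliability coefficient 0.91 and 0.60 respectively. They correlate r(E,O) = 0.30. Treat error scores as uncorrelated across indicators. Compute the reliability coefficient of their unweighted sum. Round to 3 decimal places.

Var(E+O) = 13.7² + 9.5² + 2·[13.7·9.5·0.30] = 277.94 + 78.09 = 356.03.
Because errors are independent across components, Cov(Tᵢ,Tⱼ) = Cov(Xᵢ,Xⱼ); the off-diagonal part of the true-score variance is the same as above.
True-score variance = [13.7²·0.91 + 9.5²·0.60] + 78.09 = 224.948 + 78.09 = 303.038.
Reliability = 303.038 / 356.03 = 0.851.

0.851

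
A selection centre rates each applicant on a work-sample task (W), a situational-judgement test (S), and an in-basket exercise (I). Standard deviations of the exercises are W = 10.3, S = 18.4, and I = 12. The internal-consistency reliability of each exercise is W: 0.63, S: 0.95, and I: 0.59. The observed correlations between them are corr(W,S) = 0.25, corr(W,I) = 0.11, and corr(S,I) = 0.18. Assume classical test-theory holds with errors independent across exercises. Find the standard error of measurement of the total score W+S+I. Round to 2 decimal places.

Var(total) = 588.65 + 201.44 = 790.09.
True-score variance = 473.429 + 201.44 = 674.869, so reliability = 0.8542.
Error variance = 790.09 − 674.869 = 115.221; SEM = √115.221 = 10.73.

10.73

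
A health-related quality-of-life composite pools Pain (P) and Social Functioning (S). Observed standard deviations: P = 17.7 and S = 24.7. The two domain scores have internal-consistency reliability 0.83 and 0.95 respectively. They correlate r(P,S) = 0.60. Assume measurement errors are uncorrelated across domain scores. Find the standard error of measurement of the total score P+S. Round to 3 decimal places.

Var(total) = 923.38 + 524.628 = 1448.01.
True-score variance = 839.616 + 524.628 = 1364.24, so reliability = 0.9422.
Error variance = 1448.01 − 1364.24 = 83.7638; SEM = √83.7638 = 9.152.

9.152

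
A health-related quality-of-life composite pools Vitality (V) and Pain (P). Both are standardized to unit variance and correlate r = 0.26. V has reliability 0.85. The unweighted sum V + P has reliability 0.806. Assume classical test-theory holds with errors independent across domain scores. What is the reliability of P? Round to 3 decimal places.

0.661

Var(V+P) = 2 + 2·0.26 = 2.520.
True-score variance = ρ_V + ρ_P + 2·0.26, so 0.806 = (0.85 + ρ_P + 0.52) / 2.520.
ρ_P = 0.806·2.520 − 0.85 − 0.52 = 0.661.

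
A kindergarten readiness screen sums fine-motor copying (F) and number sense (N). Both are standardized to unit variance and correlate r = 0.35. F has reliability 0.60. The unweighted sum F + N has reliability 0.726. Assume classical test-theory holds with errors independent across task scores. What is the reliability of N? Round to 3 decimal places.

0.660

Var(F+N) = 2 + 2·0.35 = 2.700.
True-score variance = ρ_F + ρ_N + 2·0.35, so 0.726 = (0.60 + ρ_N + 0.70) / 2.700.
ρ_N = 0.726·2.700 − 0.60 − 0.70 = 0.660.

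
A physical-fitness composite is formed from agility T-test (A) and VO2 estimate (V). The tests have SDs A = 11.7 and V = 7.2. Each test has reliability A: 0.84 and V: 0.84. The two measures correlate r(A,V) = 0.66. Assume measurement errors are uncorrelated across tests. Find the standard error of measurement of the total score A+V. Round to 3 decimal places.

5.495

Var(total) = 188.73 + 111.197 = 299.927.
True-score variance = 158.533 + 111.197 = 269.73, so reliability = 0.8993.
Error variance = 299.927 − 269.73 = 30.1968; SEM = √30.1968 = 5.495.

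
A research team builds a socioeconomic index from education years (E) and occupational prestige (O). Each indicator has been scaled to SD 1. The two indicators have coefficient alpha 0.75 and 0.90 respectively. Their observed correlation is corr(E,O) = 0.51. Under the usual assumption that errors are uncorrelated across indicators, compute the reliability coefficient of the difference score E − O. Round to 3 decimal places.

Var(E−O) = 1 + 1 − 2·0.51 = 2 − 1.02 = 0.98.
Because errors are independent across components, Cov(Tᵢ,Tⱼ) = Cov(Xᵢ,Xⱼ); the off-diagonal part of the true-score variance is the same as above.
True-score variance = [0.75 + 0.90] − 1.02 = 1.65 − 1.02 = 0.63.
Reliability = 0.63 / 0.98 = 0.643.

0.643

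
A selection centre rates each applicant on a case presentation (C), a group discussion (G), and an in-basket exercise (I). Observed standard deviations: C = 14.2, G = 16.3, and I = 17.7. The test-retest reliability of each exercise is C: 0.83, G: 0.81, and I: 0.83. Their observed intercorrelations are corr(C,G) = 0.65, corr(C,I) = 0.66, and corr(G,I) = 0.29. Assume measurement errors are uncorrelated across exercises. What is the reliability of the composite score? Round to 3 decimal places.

0.913

Var(C+G+I) = 14.2² + 16.3² + 17.7² + 2·[14.2·16.3·0.65 + 14.2·17.7·0.66 + 16.3·17.7·0.29] = 780.62 + 800.003 = 1580.62.
Because errors are independent across components, Cov(Tᵢ,Tⱼ) = Cov(Xᵢ,Xⱼ); the off-diagonal part of the true-score variance is the same as above.
True-score variance = [14.2²·0.83 + 16.3²·0.81 + 17.7²·0.83] + 800.003 = 642.601 + 800.003 = 1442.6.
Reliability = 1442.6 / 1580.62 = 0.913.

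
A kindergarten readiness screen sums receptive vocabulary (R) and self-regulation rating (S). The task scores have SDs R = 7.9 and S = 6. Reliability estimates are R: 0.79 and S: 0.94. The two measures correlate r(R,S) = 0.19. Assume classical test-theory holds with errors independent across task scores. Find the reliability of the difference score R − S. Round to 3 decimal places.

Var(R−S) = 7.9² + 6² − 2·7.9·6·0.19 = 98.41 − 18.012 = 80.398.
Under uncorrelated errors the observed covariances equal the true-score covariances, so only the own-variance terms attenuate.
True-score variance = [7.9²·0.79 + 6²·0.94] − 18.012 = 83.1439 − 18.012 = 65.1319.
Reliability = 65.1319 / 80.398 = 0.810.

0.810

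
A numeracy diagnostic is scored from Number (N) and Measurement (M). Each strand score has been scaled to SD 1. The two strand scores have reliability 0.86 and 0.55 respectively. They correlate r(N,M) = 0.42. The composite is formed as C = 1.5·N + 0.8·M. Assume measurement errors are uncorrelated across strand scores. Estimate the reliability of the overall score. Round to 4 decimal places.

0.8453

Var(C) = 1.5² + 0.8² + 2·[1.2·0.42] = 2.89 + 1.008 = 3.898.
Because errors are independent across components, Cov(Tᵢ,Tⱼ) = Cov(Xᵢ,Xⱼ); the off-diagonal part of the true-score variance is the same as above.
True-score variance = [1.5²·0.86 + 0.8²·0.55] + 1.008 = 2.287 + 1.008 = 3.295.
Reliability = 3.295 / 3.898 = 0.8453.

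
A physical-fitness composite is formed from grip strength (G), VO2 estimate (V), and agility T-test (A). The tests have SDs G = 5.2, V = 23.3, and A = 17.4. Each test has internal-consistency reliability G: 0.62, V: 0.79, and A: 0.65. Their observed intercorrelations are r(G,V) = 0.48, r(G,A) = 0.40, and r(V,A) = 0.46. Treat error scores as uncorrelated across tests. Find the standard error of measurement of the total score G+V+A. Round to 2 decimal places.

Var(total) = 872.69 + 561.684 = 1434.37.
True-score variance = 642.442 + 561.684 = 1204.13, so reliability = 0.8395.
Error variance = 1434.37 − 1204.13 = 230.248; SEM = √230.248 = 15.17.

15.17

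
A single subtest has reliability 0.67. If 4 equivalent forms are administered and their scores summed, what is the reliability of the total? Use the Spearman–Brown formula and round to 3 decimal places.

0.890

ρ_k = kρ / (1 + (k−1)ρ) = 4·0.67 / (1 + 3·0.67) = 2.680 / 3.010 = 0.890.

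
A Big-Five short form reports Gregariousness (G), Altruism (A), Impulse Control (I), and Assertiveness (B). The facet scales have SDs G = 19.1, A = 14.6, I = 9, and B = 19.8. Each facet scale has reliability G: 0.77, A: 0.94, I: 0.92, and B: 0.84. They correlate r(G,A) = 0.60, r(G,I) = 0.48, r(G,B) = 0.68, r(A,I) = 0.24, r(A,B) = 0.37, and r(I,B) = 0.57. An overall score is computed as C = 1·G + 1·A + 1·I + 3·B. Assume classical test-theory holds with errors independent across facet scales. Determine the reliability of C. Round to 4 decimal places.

Var(C) = 19.1² + 14.6² + 9² + 3²·19.8² + 2·[19.1·14.6·0.60 + 19.1·9·0.48 + 3·19.1·19.8·0.68 + 14.6·9·0.24 + 3·14.6·19.8·0.37 + 3·9·19.8·0.57] = 4187.33 + 3356.9 = 7544.23.
With uncorrelated errors the cross-covariances are all true-score covariance, so they carry over unchanged; only the diagonal terms shrink to ρᵢσᵢ².
True-score variance = [19.1²·0.77 + 14.6²·0.94 + 9²·0.92 + 3²·19.8²·0.84] + 3356.9 = 3519.62 + 3356.9 = 6876.52.
Reliability = 6876.52 / 7544.23 = 0.9115.

0.9115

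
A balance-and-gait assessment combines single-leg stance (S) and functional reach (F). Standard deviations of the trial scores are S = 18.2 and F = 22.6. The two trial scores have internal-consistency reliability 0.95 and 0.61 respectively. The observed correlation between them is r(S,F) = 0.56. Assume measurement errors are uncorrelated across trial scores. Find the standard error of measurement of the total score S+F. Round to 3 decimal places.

Var(total) = 842 + 460.678 = 1302.68.
True-score variance = 626.242 + 460.678 = 1086.92, so reliability = 0.8344.
Error variance = 1302.68 − 1086.92 = 215.758; SEM = √215.758 = 14.689.

14.689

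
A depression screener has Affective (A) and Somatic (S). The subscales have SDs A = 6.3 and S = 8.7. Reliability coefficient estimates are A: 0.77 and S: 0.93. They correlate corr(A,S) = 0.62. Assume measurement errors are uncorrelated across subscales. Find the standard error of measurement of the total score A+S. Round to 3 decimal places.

3.798

Var(total) = 115.38 + 67.9644 = 183.344.
True-score variance = 100.953 + 67.9644 = 168.917, so reliability = 0.9213.
Error variance = 183.344 − 168.917 = 14.427; SEM = √14.427 = 3.798.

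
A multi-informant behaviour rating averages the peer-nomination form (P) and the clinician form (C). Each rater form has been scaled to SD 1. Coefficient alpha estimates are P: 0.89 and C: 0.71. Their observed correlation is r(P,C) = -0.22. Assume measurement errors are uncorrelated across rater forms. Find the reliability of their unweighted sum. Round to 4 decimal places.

0.7436

Var(P+C) = 2 + 2·[(-0.22)] = 2 − 0.44 = 1.56.
Because errors are independent across components, Cov(Tᵢ,Tⱼ) = Cov(Xᵢ,Xⱼ); the off-diagonal part of the true-score variance is the same as above.
True-score variance = [0.89 + 0.71] − 0.44 = 1.6 − 0.44 = 1.16.
Reliability = 1.16 / 1.56 = 0.7436.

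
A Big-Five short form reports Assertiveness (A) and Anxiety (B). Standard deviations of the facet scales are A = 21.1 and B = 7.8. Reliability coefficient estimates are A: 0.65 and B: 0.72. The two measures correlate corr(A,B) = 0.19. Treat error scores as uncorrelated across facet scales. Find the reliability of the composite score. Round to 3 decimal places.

0.696

Var(A+B) = 21.1² + 7.8² + 2·[21.1·7.8·0.19] = 506.05 + 62.5404 = 568.59.
Under uncorrelated errors the observed covariances equal the true-score covariances, so only the own-variance terms attenuate.
True-score variance = [21.1²·0.65 + 7.8²·0.72] + 62.5404 = 333.191 + 62.5404 = 395.732.
Reliability = 395.732 / 568.59 = 0.696.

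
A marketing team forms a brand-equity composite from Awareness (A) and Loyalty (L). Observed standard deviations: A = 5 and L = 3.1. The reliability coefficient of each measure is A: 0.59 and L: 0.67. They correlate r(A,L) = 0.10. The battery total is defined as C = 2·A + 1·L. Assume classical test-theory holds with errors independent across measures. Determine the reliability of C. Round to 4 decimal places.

Var(C) = 2²·5² + 3.1² + 2·[2·5·3.1·0.10] = 109.61 + 6.2 = 115.81.
With uncorrelated errors the cross-covariances are all true-score covariance, so they carry over unchanged; only the diagonal terms shrink to ρᵢσᵢ².
True-score variance = [2²·5²·0.59 + 3.1²·0.67] + 6.2 = 65.4387 + 6.2 = 71.6387.
Reliability = 71.6387 / 115.81 = 0.6186.

0.6186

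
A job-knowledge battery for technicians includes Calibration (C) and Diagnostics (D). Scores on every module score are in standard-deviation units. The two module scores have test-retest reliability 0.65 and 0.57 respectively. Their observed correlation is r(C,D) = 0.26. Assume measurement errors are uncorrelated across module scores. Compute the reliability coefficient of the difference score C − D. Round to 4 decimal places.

0.4730

Var(C−D) = 1 + 1 − 2·0.26 = 2 − 0.52 = 1.48.
With uncorrelated errors the cross-covariances are all true-score covariance, so they carry over unchanged; only the diagonal terms shrink to ρᵢσᵢ².
True-score variance = [0.65 + 0.57] − 0.52 = 1.22 − 0.52 = 0.7.
Reliability = 0.7 / 1.48 = 0.4730.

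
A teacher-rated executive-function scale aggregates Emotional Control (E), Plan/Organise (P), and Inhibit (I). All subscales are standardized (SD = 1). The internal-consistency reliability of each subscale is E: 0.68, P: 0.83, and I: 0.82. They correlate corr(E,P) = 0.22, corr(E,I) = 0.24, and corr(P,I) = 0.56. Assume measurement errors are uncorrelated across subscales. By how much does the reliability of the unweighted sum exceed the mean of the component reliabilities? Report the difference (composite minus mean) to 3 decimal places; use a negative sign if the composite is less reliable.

0.090

Var(sum) = 3 + 2.04 = 5.04; true-score variance = 2.33 + 2.04 = 4.37; composite reliability = 0.8671.
Mean component reliability = 0.7767.
Difference = 0.8671 − 0.7767 = 0.090.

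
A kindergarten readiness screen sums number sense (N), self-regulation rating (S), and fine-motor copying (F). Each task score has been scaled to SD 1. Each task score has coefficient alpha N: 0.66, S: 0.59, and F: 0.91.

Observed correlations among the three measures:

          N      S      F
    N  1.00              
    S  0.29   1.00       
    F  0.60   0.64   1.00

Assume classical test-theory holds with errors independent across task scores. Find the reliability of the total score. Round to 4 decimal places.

0.8614

Var(N+S+F) = 3 + 2·[0.29 + 0.60 + 0.64] = 3 + 3.06 = 6.06.
With uncorrelated errors the cross-covariances are all true-score covariance, so they carry over unchanged; only the diagonal terms shrink to ρᵢσᵢ².
True-score variance = [0.66 + 0.59 + 0.91] + 3.06 = 2.16 + 3.06 = 5.22.
Reliability = 5.22 / 6.06 = 0.8614.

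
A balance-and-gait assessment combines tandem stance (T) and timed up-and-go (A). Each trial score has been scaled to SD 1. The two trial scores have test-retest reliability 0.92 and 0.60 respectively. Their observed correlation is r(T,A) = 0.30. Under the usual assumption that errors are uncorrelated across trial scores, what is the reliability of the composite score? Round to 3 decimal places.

0.815

Var(T+A) = 2 + 2·[0.30] = 2 + 0.6 = 2.6.
Because errors are independent across components, Cov(Tᵢ,Tⱼ) = Cov(Xᵢ,Xⱼ); the off-diagonal part of the true-score variance is the same as above.
True-score variance = [0.92 + 0.60] + 0.6 = 1.52 + 0.6 = 2.12.
Reliability = 2.12 / 2.6 = 0.815.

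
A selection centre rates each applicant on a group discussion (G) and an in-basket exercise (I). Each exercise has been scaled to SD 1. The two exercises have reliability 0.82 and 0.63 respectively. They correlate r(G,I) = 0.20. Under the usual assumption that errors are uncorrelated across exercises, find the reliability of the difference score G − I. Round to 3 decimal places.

0.656

Var(G−I) = 1 + 1 − 2·0.20 = 2 − 0.4 = 1.6.
With uncorrelated errors the cross-covariances are all true-score covariance, so they carry over unchanged; only the diagonal terms shrink to ρᵢσᵢ².
True-score variance = [0.82 + 0.63] − 0.4 = 1.45 − 0.4 = 1.05.
Reliability = 1.05 / 1.6 = 0.656.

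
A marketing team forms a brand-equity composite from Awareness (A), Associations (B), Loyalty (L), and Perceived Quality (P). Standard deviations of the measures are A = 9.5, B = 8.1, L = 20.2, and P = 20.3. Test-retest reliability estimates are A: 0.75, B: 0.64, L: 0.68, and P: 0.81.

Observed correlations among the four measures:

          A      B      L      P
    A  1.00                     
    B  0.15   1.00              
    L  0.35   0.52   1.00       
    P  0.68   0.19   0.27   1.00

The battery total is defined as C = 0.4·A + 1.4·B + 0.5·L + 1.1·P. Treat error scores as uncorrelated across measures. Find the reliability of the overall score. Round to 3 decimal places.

Var(C) = 0.4²·9.5² + 1.4²·8.1² + 0.5²·20.2² + 1.1²·20.3² + 2·[0.56·9.5·8.1·0.15 + 0.2·9.5·20.2·0.35 + 0.44·9.5·20.3·0.68 + 0.7·8.1·20.2·0.52 + 1.54·8.1·20.3·0.19 + 0.55·20.2·20.3·0.27] = 743.675 + 492.323 = 1236.
Because errors are independent across components, Cov(Tᵢ,Tⱼ) = Cov(Xᵢ,Xⱼ); the off-diagonal part of the true-score variance is the same as above.
True-score variance = [0.4²·9.5²·0.75 + 1.4²·8.1²·0.64 + 0.5²·20.2²·0.68 + 1.1²·20.3²·0.81] + 492.323 = 566.387 + 492.323 = 1058.71.
Reliability = 1058.71 / 1236 = 0.857.

0.857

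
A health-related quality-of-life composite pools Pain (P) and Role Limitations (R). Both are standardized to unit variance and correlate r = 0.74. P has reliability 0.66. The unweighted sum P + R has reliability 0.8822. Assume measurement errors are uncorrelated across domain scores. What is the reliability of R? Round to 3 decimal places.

0.930

Var(P+R) = 2 + 2·0.74 = 3.480.
True-score variance = ρ_P + ρ_R + 2·0.74, so 0.8822 = (0.66 + ρ_R + 1.48) / 3.480.
ρ_R = 0.8822·3.480 − 0.66 − 1.48 = 0.930.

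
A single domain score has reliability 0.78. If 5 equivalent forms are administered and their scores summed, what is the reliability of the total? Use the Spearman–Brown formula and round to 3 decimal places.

0.947

ρ_k = kρ / (1 + (k−1)ρ) = 5·0.78 / (1 + 4·0.78) = 3.900 / 4.120 = 0.947.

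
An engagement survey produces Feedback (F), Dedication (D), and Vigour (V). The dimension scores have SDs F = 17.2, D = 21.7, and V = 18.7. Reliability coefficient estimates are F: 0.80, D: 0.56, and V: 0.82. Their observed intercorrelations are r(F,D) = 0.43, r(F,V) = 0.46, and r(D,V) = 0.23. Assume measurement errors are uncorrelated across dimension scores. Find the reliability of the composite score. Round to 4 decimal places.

Var(F+D+V) = 17.2² + 21.7² + 18.7² + 2·[17.2·21.7·0.43 + 17.2·18.7·0.46 + 21.7·18.7·0.23] = 1116.42 + 803.559 = 1919.98.
With uncorrelated errors the cross-covariances are all true-score covariance, so they carry over unchanged; only the diagonal terms shrink to ρᵢσᵢ².
True-score variance = [17.2²·0.80 + 21.7²·0.56 + 18.7²·0.82] + 803.559 = 787.116 + 803.559 = 1590.67.
Reliability = 1590.67 / 1919.98 = 0.8285.

0.8285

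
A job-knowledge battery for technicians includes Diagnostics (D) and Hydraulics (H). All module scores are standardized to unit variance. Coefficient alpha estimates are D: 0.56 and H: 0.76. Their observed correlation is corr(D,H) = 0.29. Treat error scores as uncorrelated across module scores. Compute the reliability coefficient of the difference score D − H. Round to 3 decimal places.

Var(D−H) = 1 + 1 − 2·0.29 = 2 − 0.58 = 1.42.
Because errors are independent across components, Cov(Tᵢ,Tⱼ) = Cov(Xᵢ,Xⱼ); the off-diagonal part of the true-score variance is the same as above.
True-score variance = [0.56 + 0.76] − 0.58 = 1.32 − 0.58 = 0.74.
Reliability = 0.74 / 1.42 = 0.521.

0.521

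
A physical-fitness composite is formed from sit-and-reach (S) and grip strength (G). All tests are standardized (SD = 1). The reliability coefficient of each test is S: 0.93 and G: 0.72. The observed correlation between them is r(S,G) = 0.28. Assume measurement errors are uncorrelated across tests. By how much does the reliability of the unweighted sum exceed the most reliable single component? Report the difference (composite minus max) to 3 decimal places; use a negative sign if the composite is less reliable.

Var(sum) = 2 + 0.56 = 2.56; true-score variance = 1.65 + 0.56 = 2.21; composite reliability = 0.8633.
Max component reliability = 0.9300.
Difference = 0.8633 − 0.9300 = -0.067.

-0.067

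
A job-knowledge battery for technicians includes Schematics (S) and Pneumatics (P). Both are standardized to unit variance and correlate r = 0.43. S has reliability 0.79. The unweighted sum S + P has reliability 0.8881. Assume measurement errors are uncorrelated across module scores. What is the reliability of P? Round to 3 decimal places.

0.890

Var(S+P) = 2 + 2·0.43 = 2.860.
True-score variance = ρ_S + ρ_P + 2·0.43, so 0.8881 = (0.79 + ρ_P + 0.86) / 2.860.
ρ_P = 0.8881·2.860 − 0.79 − 0.86 = 0.890.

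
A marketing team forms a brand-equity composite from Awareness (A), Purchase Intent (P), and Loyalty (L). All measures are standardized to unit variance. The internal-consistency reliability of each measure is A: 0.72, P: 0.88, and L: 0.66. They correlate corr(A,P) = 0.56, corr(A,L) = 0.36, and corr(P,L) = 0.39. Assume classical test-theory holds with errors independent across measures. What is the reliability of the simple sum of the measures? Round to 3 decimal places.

0.868

Var(A+P+L) = 3 + 2·[0.56 + 0.36 + 0.39] = 3 + 2.62 = 5.62.
Under uncorrelated errors the observed covariances equal the true-score covariances, so only the own-variance terms attenuate.
True-score variance = [0.72 + 0.88 + 0.66] + 2.62 = 2.26 + 2.62 = 4.88.
Reliability = 4.88 / 5.62 = 0.868.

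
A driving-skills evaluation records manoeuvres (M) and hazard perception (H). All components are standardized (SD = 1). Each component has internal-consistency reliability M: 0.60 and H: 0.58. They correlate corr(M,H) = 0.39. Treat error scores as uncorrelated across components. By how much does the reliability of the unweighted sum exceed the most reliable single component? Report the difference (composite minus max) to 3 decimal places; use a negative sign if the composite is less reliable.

0.105

Var(sum) = 2 + 0.78 = 2.78; true-score variance = 1.18 + 0.78 = 1.96; composite reliability = 0.7050.
Max component reliability = 0.6000.
Difference = 0.7050 − 0.6000 = 0.105.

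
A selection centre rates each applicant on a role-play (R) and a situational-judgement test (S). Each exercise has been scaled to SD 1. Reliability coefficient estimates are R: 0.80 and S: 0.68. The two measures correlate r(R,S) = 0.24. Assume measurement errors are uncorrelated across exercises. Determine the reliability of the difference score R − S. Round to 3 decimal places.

0.658

Var(R−S) = 1 + 1 − 2·0.24 = 2 − 0.48 = 1.52.
With uncorrelated errors the cross-covariances are all true-score covariance, so they carry over unchanged; only the diagonal terms shrink to ρᵢσᵢ².
True-score variance = [0.80 + 0.68] − 0.48 = 1.48 − 0.48 = 1.
Reliability = 1 / 1.52 = 0.658.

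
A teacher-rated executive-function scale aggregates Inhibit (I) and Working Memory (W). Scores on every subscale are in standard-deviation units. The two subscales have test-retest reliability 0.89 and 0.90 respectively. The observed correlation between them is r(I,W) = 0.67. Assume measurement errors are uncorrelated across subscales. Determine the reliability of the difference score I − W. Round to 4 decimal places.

Var(I−W) = 1 + 1 − 2·0.67 = 2 − 1.34 = 0.66.
Because errors are independent across components, Cov(Tᵢ,Tⱼ) = Cov(Xᵢ,Xⱼ); the off-diagonal part of the true-score variance is the same as above.
True-score variance = [0.89 + 0.90] − 1.34 = 1.79 − 1.34 = 0.45.
Reliability = 0.45 / 0.66 = 0.6818.

0.6818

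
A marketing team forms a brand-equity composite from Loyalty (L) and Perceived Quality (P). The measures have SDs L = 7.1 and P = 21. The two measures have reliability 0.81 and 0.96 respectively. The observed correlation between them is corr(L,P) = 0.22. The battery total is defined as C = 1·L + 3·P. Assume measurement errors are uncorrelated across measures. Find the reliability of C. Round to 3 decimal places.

Var(C) = 7.1² + 3²·21² + 2·[3·7.1·21·0.22] = 4019.41 + 196.812 = 4216.22.
Because errors are independent across components, Cov(Tᵢ,Tⱼ) = Cov(Xᵢ,Xⱼ); the off-diagonal part of the true-score variance is the same as above.
True-score variance = [7.1²·0.81 + 3²·21²·0.96] + 196.812 = 3851.07 + 196.812 = 4047.88.
Reliability = 4047.88 / 4216.22 = 0.960.

0.960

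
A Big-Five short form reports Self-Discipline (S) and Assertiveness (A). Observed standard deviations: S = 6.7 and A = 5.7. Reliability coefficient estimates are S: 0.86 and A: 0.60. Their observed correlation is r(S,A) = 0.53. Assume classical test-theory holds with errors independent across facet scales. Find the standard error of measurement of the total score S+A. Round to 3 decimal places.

Var(total) = 77.38 + 40.4814 = 117.861.
True-score variance = 58.0994 + 40.4814 = 98.5808, so reliability = 0.8364.
Error variance = 117.861 − 98.5808 = 19.2806; SEM = √19.2806 = 4.391.

4.391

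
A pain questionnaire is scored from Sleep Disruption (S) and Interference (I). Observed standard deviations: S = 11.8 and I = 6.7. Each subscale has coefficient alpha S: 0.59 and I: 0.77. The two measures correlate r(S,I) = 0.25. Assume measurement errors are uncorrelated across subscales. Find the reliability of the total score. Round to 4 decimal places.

Var(S+I) = 11.8² + 6.7² + 2·[11.8·6.7·0.25] = 184.13 + 39.53 = 223.66.
Under uncorrelated errors the observed covariances equal the true-score covariances, so only the own-variance terms attenuate.
True-score variance = [11.8²·0.59 + 6.7²·0.77] + 39.53 = 116.717 + 39.53 = 156.247.
Reliability = 156.247 / 223.66 = 0.6986.

0.6986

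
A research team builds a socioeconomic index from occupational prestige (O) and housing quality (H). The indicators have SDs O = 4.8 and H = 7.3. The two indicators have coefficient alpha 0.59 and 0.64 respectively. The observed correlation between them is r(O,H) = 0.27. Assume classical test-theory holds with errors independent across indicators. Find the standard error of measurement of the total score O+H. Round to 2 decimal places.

Var(total) = 76.33 + 18.9216 = 95.2516.
True-score variance = 47.6992 + 18.9216 = 66.6208, so reliability = 0.6994.
Error variance = 95.2516 − 66.6208 = 28.6308; SEM = √28.6308 = 5.35.

5.35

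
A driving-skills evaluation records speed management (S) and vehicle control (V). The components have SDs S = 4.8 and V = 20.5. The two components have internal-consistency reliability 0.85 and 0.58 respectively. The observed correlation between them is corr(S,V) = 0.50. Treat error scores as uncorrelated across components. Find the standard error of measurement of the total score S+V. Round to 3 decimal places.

Var(total) = 443.29 + 98.4 = 541.69.
True-score variance = 263.329 + 98.4 = 361.729, so reliability = 0.6678.
Error variance = 541.69 − 361.729 = 179.961; SEM = √179.961 = 13.415.

13.415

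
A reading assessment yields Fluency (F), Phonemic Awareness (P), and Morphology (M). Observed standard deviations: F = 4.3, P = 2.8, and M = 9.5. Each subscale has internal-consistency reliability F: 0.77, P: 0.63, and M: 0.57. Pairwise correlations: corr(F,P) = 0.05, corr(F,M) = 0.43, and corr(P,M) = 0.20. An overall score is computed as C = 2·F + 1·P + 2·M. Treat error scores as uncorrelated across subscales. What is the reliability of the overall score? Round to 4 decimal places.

0.7115

Var(C) = 2²·4.3² + 2.8² + 2²·9.5² + 2·[2·4.3·2.8·0.05 + 4·4.3·9.5·0.43 + 2·2.8·9.5·0.20] = 442.8 + 164.212 = 607.012.
Because errors are independent across components, Cov(Tᵢ,Tⱼ) = Cov(Xᵢ,Xⱼ); the off-diagonal part of the true-score variance is the same as above.
True-score variance = [2²·4.3²·0.77 + 2.8²·0.63 + 2²·9.5²·0.57] + 164.212 = 267.658 + 164.212 = 431.87.
Reliability = 431.87 / 607.012 = 0.7115.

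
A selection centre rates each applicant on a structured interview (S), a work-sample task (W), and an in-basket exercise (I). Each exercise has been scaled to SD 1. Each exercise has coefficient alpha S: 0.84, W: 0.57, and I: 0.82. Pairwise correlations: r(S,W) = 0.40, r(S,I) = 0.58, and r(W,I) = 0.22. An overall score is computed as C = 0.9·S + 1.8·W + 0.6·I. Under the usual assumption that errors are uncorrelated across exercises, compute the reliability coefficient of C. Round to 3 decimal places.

Var(C) = 0.9² + 1.8² + 0.6² + 2·[1.62·0.40 + 0.54·0.58 + 1.08·0.22] = 4.41 + 2.3976 = 6.8076.
Because errors are independent across components, Cov(Tᵢ,Tⱼ) = Cov(Xᵢ,Xⱼ); the off-diagonal part of the true-score variance is the same as above.
True-score variance = [0.9²·0.84 + 1.8²·0.57 + 0.6²·0.82] + 2.3976 = 2.8224 + 2.3976 = 5.22.
Reliability = 5.22 / 6.8076 = 0.767.

0.767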